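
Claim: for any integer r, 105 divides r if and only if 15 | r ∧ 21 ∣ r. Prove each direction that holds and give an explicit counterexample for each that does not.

(⟹) If 105 ∣ r, write r = 105q. Since 105 = 7·15, r = 15·(7q), so 15 ∣ r; and since 105 = 5·21, r = 21·(5q), so 21 ∣ r.

(⟸) Suppose 15 ∣ r and 21 ∣ r. Any common multiple of 15 and 21 is a multiple of their lcm; here lcm(15, 21) = 15·21/gcd(15, 21) = 315/3 = 105, so 105 ∣ r.

The biconditional holds.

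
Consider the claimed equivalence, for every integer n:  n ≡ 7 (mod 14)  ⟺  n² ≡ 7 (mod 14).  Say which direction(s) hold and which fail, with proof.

(→) Suppose n ≡ 7 (mod 14). Write n = 14j + 7. Then (14j + 7)² = 196j² + 196j + 49 = 14(14j² + 14j + 3) + 7, so n² ≡ 7 (mod 14).

(←) Conversely, suppose n² ≡ 7 (mod 14). The only residue r in {0, …, 13} with r² ≡ 7 (mod 14) is r = 7, so n ≡ 7 (mod 14).

Both directions hold.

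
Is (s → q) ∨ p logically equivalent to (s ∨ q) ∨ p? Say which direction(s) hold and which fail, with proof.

(⇒) This fails. Under p = F, s = F, q = F, the left side is true but the right side is false.

(⇐) This fails. Under p = F, s = T, q = F, the left side is false but the right side is true.

Neither direction holds.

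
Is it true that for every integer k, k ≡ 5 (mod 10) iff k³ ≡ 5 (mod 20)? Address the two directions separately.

(⇒) This fails: take k = 15. Then 15 ≡ 5 (mod 10), but 15³ = 3375 ≡ 15 (mod 20), not 5.

(⇐) Conversely, the residues r modulo 20 with r³ ≡ 5 (mod 20) are exactly {5}, and each is ≡ 5 (mod 10).

(⇒) fails; (⇐) holds.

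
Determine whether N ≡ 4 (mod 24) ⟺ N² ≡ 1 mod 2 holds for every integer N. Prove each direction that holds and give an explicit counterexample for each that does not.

Both directions fail.

[⇒] This fails: take N = 4. Then 4 ≡ 4 (mod 24), but 4² = 16 ≡ 0 (mod 2), not 1.

[⇐] This fails: take N = 1. Then 1² = 1 ≡ 1 (mod 2), yet 1 ≡ 1 (mod 24), not 4.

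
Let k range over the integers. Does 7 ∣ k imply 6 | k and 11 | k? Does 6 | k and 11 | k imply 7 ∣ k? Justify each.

(→) This fails: take k = 7. Certainly 7 ∣ 7, but 6 ∤ 7.

(←) This fails: take k = 66. Both 6 ∣ 66 and 11 ∣ 66, yet 66 is not a multiple of 7 (since 66 = 9·7 + 3), so 7 ∤ 66.

Neither direction holds.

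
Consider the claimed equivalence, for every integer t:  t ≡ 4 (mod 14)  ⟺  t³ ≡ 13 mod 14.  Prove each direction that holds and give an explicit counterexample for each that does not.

[⇒] This fails: take t = 4. Then 4 ≡ 4 (mod 14), but 4³ = 64 ≡ 8 (mod 14), not 13.

[⇐] This fails: take t = 3. Then 3³ = 27 ≡ 13 (mod 14), yet 3 ≡ 3 (mod 14), not 4.

Both directions fail.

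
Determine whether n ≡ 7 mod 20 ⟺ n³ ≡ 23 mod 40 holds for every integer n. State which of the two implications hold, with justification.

Only the converse holds.

[⇒] This fails: take n = 27. Then 27 ≡ 7 (mod 20), but 27³ = 19683 ≡ 3 (mod 40), not 23.

[⇐] Conversely, the residues r modulo 40 with r³ ≡ 23 (mod 40) are exactly {7}, and each is ≡ 7 (mod 20).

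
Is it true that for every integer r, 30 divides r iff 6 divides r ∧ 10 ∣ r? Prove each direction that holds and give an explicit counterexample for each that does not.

Equivalent; both directions hold.

[⇒] If 30 ∣ r, write r = 30q. Since 30 = 5·6, r = 6·(5q), so 6 ∣ r; and since 30 = 3·10, r = 10·(3q), so 10 ∣ r.

[⇐] Suppose 6 ∣ r and 10 ∣ r. Any common multiple of 6 and 10 is a multiple of their lcm; here lcm(6, 10) = 6·10/gcd(6, 10) = 60/2 = 30, so 30 ∣ r.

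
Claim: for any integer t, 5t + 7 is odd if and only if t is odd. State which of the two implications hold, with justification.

(→) This fails: t = 2 gives 5t + 7 = 17, which is odd, but 2 is even, not odd.

(←) This also fails: t = 1 is odd, but 5t + 7 = 12 is even, not odd.

Both directions fail.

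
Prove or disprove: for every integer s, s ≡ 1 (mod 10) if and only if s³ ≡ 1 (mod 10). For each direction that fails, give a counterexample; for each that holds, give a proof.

Both implications hold.

Forward direction. Suppose s ≡ 1 (mod 10). Write s = 10j + 1. Then (10j + 1)³ = 1000j³ + 300j² + 30j + 1 = 10(100j³ + 30j² + 3j) + 1, so s³ ≡ 1 (mod 10).

Converse. Suppose s³ ≡ 1 (mod 10). The only residue r in {0, …, 9} with r³ ≡ 1 (mod 10) is r = 1, so s ≡ 1 (mod 10).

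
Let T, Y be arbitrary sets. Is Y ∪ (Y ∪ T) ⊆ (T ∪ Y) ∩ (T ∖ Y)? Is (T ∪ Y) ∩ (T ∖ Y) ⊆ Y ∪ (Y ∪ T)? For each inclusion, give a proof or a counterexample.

(⊆) This inclusion fails. Take T = ∅, Y = {1}; then 1 ∈ Y ∪ (Y ∪ T) but 1 ∉ (T ∪ Y) ∩ (T ∖ Y).

(⊇) Let x ∈ (T ∪ Y) ∩ (T ∖ Y). Then x ∈ T and x ∉ Y, from which x ∈ Y ∪ (Y ∪ T).

Only the reverse inclusion holds.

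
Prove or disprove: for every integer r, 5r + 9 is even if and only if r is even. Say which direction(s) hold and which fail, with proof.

Neither direction holds.

(⇒) This fails: r = 7 gives 5r + 9 = 44, which is even, but 7 is odd, not even.

(⇐) This also fails: r = 0 is even, but 5r + 9 = 9 is odd, not even.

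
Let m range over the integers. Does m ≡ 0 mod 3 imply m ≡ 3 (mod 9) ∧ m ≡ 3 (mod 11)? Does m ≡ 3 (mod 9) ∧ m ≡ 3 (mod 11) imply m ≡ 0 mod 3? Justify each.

(⟹) This fails: m = 0 gives 0 ≡ 0 (mod 3) but 0 ≡ 0 (mod 9), so the conjunction on the right does not hold.

(⟸) Conversely, if m ≡ 3 (mod 9) and m ≡ 3 (mod 11), then by the Chinese remainder theorem m ≡ 3 (mod 99). Since 3 ≡ 0 (mod 3) and 3 ∣ 99, we get m ≡ 0 (mod 3).

(⇒) fails; (⇐) holds.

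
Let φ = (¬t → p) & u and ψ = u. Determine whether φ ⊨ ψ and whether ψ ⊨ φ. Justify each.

Not equivalent: only (⇒) holds.

[⇐] This fails. Under u = T, p = F, t = F, the left side is false but the right side is true.

[⇒] Assume the antecedent. If u is true, u reduces to true regardless of the other variables. If u is false, the antecedent cannot hold. Either way u holds.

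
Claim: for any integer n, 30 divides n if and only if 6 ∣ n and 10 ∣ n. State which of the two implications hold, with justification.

Both implications hold.

Forward direction. If 30 ∣ n, write n = 30q. Since 30 = 5·6, n = 6·(5q), so 6 ∣ n; and since 30 = 3·10, n = 10·(3q), so 10 ∣ n.

Converse. Suppose 6 ∣ n and 10 ∣ n. Any common multiple of 6 and 10 is a multiple of their lcm; here lcm(6, 10) = 6·10/gcd(6, 10) = 60/2 = 30, so 30 ∣ n.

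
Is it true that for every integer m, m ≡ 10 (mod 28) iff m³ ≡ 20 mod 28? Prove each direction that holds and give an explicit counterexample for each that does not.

(⇒) holds; (⇐) fails.

[⇒] Suppose m ≡ 10 (mod 28). Write m = 28j + 10. Then (28j + 10)³ = 21952j³ + 23520j² + 8400j + 1000 = 28(784j³ + 840j² + 300j + 35) + 20, so m³ ≡ 20 (mod 28).

[⇐] This fails: take m = 6. Then 6³ = 216 ≡ 20 (mod 28), yet 6 ≡ 6 (mod 28), not 10.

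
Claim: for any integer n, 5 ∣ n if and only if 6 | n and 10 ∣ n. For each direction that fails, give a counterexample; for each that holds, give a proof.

[⇐] Suppose 6 ∣ n and 10 ∣ n. Any common multiple of 6 and 10 is a multiple of their lcm; here lcm(6, 10) = 6·10/gcd(6, 10) = 60/2 = 30, so 30 ∣ n. Since 5 ∣ 30, it follows that 5 ∣ n.

[⇒] This fails: take n = 5. Certainly 5 ∣ 5, but 6 ∤ 5.

The forward direction fails; the converse holds.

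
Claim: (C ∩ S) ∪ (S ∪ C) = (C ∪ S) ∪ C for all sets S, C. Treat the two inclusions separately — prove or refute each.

Both inclusions hold.

Reverse inclusion. Let x ∈ (C ∪ S) ∪ C. Then either x ∈ S and x ∉ C; or x ∈ C and x ∉ S; or x ∈ S ∩ C. In each case x ∈ (C ∩ S) ∪ (S ∪ C), so (C ∪ S) ∪ C ⊆ (C ∩ S) ∪ (S ∪ C).

Forward inclusion. Let x ∈ (C ∩ S) ∪ (S ∪ C). Then either x ∈ S and x ∉ C; or x ∈ C and x ∉ S; or x ∈ S ∩ C. In each case x ∈ (C ∪ S) ∪ C, so (C ∩ S) ∪ (S ∪ C) ⊆ (C ∪ S) ∪ C.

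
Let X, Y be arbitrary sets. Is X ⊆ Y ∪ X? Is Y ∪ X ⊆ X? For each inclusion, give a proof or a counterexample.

(⟹) Let x ∈ X. Then either x ∈ X and x ∉ Y; or x ∈ X ∩ Y. In each case x ∈ Y ∪ X, so X ⊆ Y ∪ X.

(⟸) This inclusion fails. Take X = ∅, Y = {1}; then 1 ∈ Y ∪ X but 1 ∉ X.

(⊆) holds; (⊇) fails.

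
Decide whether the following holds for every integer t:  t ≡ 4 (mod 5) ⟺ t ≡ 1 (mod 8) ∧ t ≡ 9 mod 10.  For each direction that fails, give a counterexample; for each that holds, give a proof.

[⇒] This fails: t = 34 gives 34 ≡ 4 (mod 5) but 34 ≡ 2 (mod 8), so the conjunction on the right does not hold.

[⇐] Conversely, if t ≡ 1 (mod 8) and t ≡ 9 (mod 10), then by the Chinese remainder theorem t ≡ 9 (mod 40). Since 9 ≡ 4 (mod 5) and 5 ∣ 40, we get t ≡ 4 (mod 5).

Only the reverse direction holds.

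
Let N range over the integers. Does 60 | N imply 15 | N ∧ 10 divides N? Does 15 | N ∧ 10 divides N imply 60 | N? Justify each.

(→) If 60 ∣ N, write N = 60q. Since 60 = 4·15, N = 15·(4q), so 15 ∣ N; and since 60 = 6·10, N = 10·(6q), so 10 ∣ N.

(←) This fails: take N = 30. Both 15 ∣ 30 and 10 ∣ 30, yet 30 is not a multiple of 60 (since 30 = 0·60 + 30), so 60 ∤ 30.

(⇒) holds; (⇐) fails.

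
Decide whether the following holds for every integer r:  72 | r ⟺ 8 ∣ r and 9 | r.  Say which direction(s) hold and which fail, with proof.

(←) Suppose 8 ∣ r and 9 ∣ r. Any common multiple of 8 and 9 is a multiple of their lcm; here gcd(8, 9) = 1, so lcm(8, 9) = 8·9 = 72, so 72 ∣ r.

(→) If 72 ∣ r, write r = 72q. Since 72 = 9·8, r = 8·(9q), so 8 ∣ r; and since 72 = 8·9, r = 9·(8q), so 9 ∣ r.

Equivalent; both directions hold.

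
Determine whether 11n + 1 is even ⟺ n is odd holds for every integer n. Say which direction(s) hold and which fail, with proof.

Both directions hold.

Converse. Suppose n is odd; write n = 2j + 1. Then 11n + 1 = 11·(2j + 1) + 1 = 2·11j + 12, which is even.

Forward direction. Suppose 11n + 1 is even. Since 11 is odd, 11n and n have the same parity, so 11n + 1 ≡ n + 1 (mod 2). As 1 is odd, 11n + 1 is even exactly when n is odd. Thus n is odd.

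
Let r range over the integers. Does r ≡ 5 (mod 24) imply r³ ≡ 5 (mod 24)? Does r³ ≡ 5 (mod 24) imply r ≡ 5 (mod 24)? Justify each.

Equivalent; both directions hold.

(→) Suppose r ≡ 5 (mod 24). Write r = 24j + 5. Then (24j + 5)³ = 13824j³ + 8640j² + 1800j + 125 = 24(576j³ + 360j² + 75j + 5) + 5, so r³ ≡ 5 (mod 24).

(←) Conversely, suppose r³ ≡ 5 (mod 24). The only residue r in {0, …, 23} with r³ ≡ 5 (mod 24) is r = 5, so r ≡ 5 (mod 24).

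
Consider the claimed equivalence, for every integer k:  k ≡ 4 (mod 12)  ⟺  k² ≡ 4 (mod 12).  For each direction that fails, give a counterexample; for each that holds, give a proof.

(⇒) holds; (⇐) fails.

(→) Suppose k ≡ 4 (mod 12). Write k = 12j + 4. Then (12j + 4)² = 144j² + 96j + 16 = 12(12j² + 8j + 1) + 4, so k² ≡ 4 (mod 12).

(←) This fails: take k = 2. Then 2² = 4 ≡ 4 (mod 12), yet 2 ≡ 2 (mod 12), not 4.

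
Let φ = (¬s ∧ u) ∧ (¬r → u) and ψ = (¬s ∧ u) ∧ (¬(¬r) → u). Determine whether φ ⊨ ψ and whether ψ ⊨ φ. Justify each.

[⇒] Assume the antecedent. If s is true, the antecedent cannot hold. If s is false, the antecedent forces (s = F, u = T, r = F) or (s = F, u = T, r = T), and (¬s ∧ u) ∧ (¬(¬r) → u) holds there. Either way (¬s ∧ u) ∧ (¬(¬r) → u) holds.

[⇐] Assume the antecedent. If s is true, the antecedent cannot hold. If s is false, the antecedent forces (s = F, u = T, r = F) or (s = F, u = T, r = T), and (¬s ∧ u) ∧ (¬r → u) holds there. Either way (¬s ∧ u) ∧ (¬r → u) holds.

The biconditional holds.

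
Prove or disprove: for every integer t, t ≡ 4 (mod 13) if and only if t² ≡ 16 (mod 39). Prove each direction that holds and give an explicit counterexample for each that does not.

Both directions fail.

(→) This fails: take t = 30. Then 30 ≡ 4 (mod 13), but 30² = 900 ≡ 3 (mod 39), not 16.

(←) This fails: take t = 22. Then 22² = 484 ≡ 16 (mod 39), yet 22 ≡ 9 (mod 13), not 4.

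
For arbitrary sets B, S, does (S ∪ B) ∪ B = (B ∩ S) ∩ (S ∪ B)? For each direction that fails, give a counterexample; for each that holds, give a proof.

(⟹) This inclusion fails. Take B = {1}, S = ∅; then 1 ∈ (S ∪ B) ∪ B but 1 ∉ (B ∩ S) ∩ (S ∪ B).

(⟸) Let x ∈ (B ∩ S) ∩ (S ∪ B). Then x ∈ B ∩ S, from which x ∈ (S ∪ B) ∪ B.

Only the reverse inclusion holds.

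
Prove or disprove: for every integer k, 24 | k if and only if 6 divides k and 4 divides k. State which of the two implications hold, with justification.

[⇒] If 24 ∣ k, write k = 24q. Since 24 = 4·6, k = 6·(4q), so 6 ∣ k; and since 24 = 6·4, k = 4·(6q), so 4 ∣ k.

[⇐] This fails: take k = 12. Both 6 ∣ 12 and 4 ∣ 12, yet 12 is not a multiple of 24 (since 12 = 0·24 + 12), so 24 ∤ 12.

Only the forward implication holds.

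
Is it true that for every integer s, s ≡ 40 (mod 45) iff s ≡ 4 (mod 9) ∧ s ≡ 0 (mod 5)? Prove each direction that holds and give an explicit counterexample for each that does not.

Equivalent; both directions hold.

Forward direction. Suppose s ≡ 40 (mod 45); write s = 45j + 40. Since 9 ∣ 45, reducing mod 9 gives s ≡ 40 ≡ 4 (mod 9); since 5 ∣ 45, reducing mod 5 gives s ≡ 40 ≡ 0 (mod 5).

Converse. If s ≡ 4 (mod 9) and s ≡ 0 (mod 5), then by the Chinese remainder theorem s ≡ 40 (mod 45). This is exactly s ≡ 40 (mod 45).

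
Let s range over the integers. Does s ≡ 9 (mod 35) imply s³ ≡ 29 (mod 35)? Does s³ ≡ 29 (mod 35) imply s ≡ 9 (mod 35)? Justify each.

(→) Suppose s ≡ 9 (mod 35). Write s = 35j + 9. Then (35j + 9)³ = 42875j³ + 33075j² + 8505j + 729 = 35(1225j³ + 945j² + 243j + 20) + 29, so s³ ≡ 29 (mod 35).

(←) This fails: take s = 4. Then 4³ = 64 ≡ 29 (mod 35), yet 4 ≡ 4 (mod 35), not 9.

Only the forward direction holds.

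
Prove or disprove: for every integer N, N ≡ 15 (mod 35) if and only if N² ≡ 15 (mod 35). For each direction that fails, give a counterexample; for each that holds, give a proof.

(⟸) This fails: take N = 20. Then 20² = 400 ≡ 15 (mod 35), yet 20 ≡ 20 (mod 35), not 15.

(⟹) Suppose N ≡ 15 (mod 35). Write N = 35j + 15. Then (35j + 15)² = 1225j² + 1050j + 225 = 35(35j² + 30j + 6) + 15, so N² ≡ 15 (mod 35).

Not equivalent: only (⇒) holds.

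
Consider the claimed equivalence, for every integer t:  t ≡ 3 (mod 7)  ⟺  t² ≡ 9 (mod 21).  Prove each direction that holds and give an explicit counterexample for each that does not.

Neither implication holds.

[⇒] This fails: take t = 10. Then 10 ≡ 3 (mod 7), but 10² = 100 ≡ 16 (mod 21), not 9.

[⇐] This fails: take t = 18. Then 18² = 324 ≡ 9 (mod 21), yet 18 ≡ 4 (mod 7), not 3.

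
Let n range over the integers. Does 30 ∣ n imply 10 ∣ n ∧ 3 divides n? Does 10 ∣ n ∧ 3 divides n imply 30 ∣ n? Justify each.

(⇒) If 30 ∣ n, write n = 30q. Since 30 = 3·10, n = 10·(3q), so 10 ∣ n; and since 30 = 10·3, n = 3·(10q), so 3 ∣ n.

(⇐) Suppose 10 ∣ n and 3 ∣ n. Any common multiple of 10 and 3 is a multiple of their lcm; here gcd(10, 3) = 1, so lcm(10, 3) = 10·3 = 30, so 30 ∣ n.

Both directions hold.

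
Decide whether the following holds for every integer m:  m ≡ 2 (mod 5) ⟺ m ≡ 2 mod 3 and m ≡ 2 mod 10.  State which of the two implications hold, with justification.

The forward direction fails; the converse holds.

(→) This fails: m = 7 gives 7 ≡ 2 (mod 5) but 7 ≡ 1 (mod 3), so the conjunction on the right does not hold.

(←) Conversely, if m ≡ 2 (mod 3) and m ≡ 2 (mod 10), then by the Chinese remainder theorem m ≡ 2 (mod 30). Since 2 ≡ 2 (mod 5) and 5 ∣ 30, we get m ≡ 2 (mod 5).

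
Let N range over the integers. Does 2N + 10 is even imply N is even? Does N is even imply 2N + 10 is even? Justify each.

(⟹) This fails: take N = 5. Then 2N + 10 = 20, which is even, yet N = 5 is odd, not even.

(⟸) Suppose N is even. Since 2 is even, 2N is even for every N, so 2N + 10 has the same parity as 10, which is even. Hence 2N + 10 is even.

The forward direction fails; the converse holds.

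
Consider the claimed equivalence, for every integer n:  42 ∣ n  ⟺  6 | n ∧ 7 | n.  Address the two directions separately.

(⇒) If 42 ∣ n, write n = 42q. Since 42 = 7·6, n = 6·(7q), so 6 ∣ n; and since 42 = 6·7, n = 7·(6q), so 7 ∣ n.

(⇐) Suppose 6 ∣ n and 7 ∣ n. Any common multiple of 6 and 7 is a multiple of their lcm; here gcd(6, 7) = 1, so lcm(6, 7) = 6·7 = 42, so 42 ∣ n.

Both directions hold; the statement is true.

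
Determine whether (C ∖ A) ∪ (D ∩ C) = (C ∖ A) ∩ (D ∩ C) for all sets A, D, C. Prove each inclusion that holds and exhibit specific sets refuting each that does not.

(⊆) This inclusion fails. Take A = ∅, D = ∅, C = {1}; then 1 ∈ (C ∖ A) ∪ (D ∩ C) but 1 ∉ (C ∖ A) ∩ (D ∩ C).

(⊇) Let x ∈ (C ∖ A) ∩ (D ∩ C). Then x ∈ D ∩ C and x ∉ A, from which x ∈ (C ∖ A) ∪ (D ∩ C).

Only the reverse inclusion holds.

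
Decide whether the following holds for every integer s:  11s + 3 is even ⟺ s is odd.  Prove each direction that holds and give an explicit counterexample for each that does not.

Equivalent; both directions hold.

[⇒] Suppose 11s + 3 is even. Since 11 is odd, 11s and s have the same parity, so 11s + 3 ≡ s + 3 (mod 2). As 3 is odd, 11s + 3 is even exactly when s is odd. Thus s is odd.

[⇐] Conversely, suppose s is odd; write s = 2j + 1. Then 11s + 3 = 11·(2j + 1) + 3 = 2·11j + 14, which is even.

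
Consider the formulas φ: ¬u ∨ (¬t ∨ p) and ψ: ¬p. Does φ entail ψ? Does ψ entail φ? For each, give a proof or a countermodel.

(⇒) This fails. Under u = F, t = F, p = T, the left side is true but the right side is false.

(⇐) This fails. Under u = T, t = T, p = F, the left side is false but the right side is true.

Neither implication holds.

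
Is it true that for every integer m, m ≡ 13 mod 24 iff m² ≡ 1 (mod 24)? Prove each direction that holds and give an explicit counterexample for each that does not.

(⇒) holds; (⇐) fails.

(⇒) Suppose m ≡ 13 mod 24. Write m = 24j + 13. Then (24j + 13)² = 576j² + 624j + 169 = 24(24j² + 26j + 7) + 1, so m² ≡ 1 (mod 24).

(⇐) This fails: take m = 1. Then 1² = 1 ≡ 1 (mod 24), yet 1 ≡ 1 (mod 24), not 13.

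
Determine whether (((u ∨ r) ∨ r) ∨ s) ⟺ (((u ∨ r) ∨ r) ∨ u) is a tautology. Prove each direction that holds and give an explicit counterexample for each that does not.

(⇒) fails; (⇐) holds.

(→) This fails. Under s = T, r = F, u = F, the left side is true but the right side is false.

(←) Assume the antecedent. If r is true, ((u ∨ r) ∨ r) ∨ s reduces to true regardless of the other variables. If r is false, the antecedent forces (s = F, r = F, u = T) or (s = T, r = F, u = T), and ((u ∨ r) ∨ r) ∨ s holds there. Either way ((u ∨ r) ∨ r) ∨ s holds.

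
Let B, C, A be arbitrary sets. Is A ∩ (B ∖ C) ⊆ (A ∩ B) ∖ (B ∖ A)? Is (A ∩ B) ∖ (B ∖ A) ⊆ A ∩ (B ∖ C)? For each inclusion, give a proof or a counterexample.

(⟸) This inclusion fails. Take B = {1}, C = {1}, A = {1}; then 1 ∈ (A ∩ B) ∖ (B ∖ A) but 1 ∉ A ∩ (B ∖ C).

(⟹) Let x ∈ A ∩ (B ∖ C). Then x ∈ B ∩ A and x ∉ C, from which x ∈ (A ∩ B) ∖ (B ∖ A).

(⊆) holds; (⊇) fails.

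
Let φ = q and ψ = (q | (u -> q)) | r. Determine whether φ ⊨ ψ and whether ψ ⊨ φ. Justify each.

The forward direction holds; the converse fails.

(⇒) Assume the antecedent. If r is true, (q | (u -> q)) | r reduces to true regardless of the other variables. If r is false, the antecedent forces (r = F, u = F, q = T) or (r = F, u = T, q = T), and (q | (u -> q)) | r holds there. Either way (q | (u -> q)) | r holds.

(⇐) This fails. Under r = F, u = F, q = F, the left side is false but the right side is true.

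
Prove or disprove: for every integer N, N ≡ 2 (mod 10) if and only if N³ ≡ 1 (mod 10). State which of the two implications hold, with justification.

(⇒) fails and (⇐) fails.

[⇒] This fails: take N = 2. Then 2 ≡ 2 (mod 10), but 2³ = 8 ≡ 8 (mod 10), not 1.

[⇐] This fails: take N = 1. Then 1³ = 1 ≡ 1 (mod 10), yet 1 ≡ 1 (mod 10), not 2.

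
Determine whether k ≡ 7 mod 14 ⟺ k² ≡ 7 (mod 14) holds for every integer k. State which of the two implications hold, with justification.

The biconditional holds.

(⟹) Suppose k ≡ 7 mod 14. Write k = 14j + 7. Then (14j + 7)² = 196j² + 196j + 49 = 14(14j² + 14j + 3) + 7, so k² ≡ 7 (mod 14).

(⟸) Conversely, suppose k² ≡ 7 (mod 14). The only residue r in {0, …, 13} with r² ≡ 7 (mod 14) is r = 7, so k ≡ 7 (mod 14).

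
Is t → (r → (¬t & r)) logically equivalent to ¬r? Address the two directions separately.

(⇒) This fails. Under t = F, r = T, the left side is true but the right side is false.

(⇐) Assume the antecedent. If t is true, the antecedent forces (t = T, r = F), and t → (r → (¬t & r)) holds there. If t is false, t → (r → (¬t & r)) reduces to true regardless of the other variables. Either way t → (r → (¬t & r)) holds.

Only the converse holds.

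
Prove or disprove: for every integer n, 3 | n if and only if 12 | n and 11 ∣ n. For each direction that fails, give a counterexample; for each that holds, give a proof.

(⇐) Suppose 12 ∣ n and 11 ∣ n. Any common multiple of 12 and 11 is a multiple of their lcm; here gcd(12, 11) = 1, so lcm(12, 11) = 12·11 = 132, so 132 ∣ n. Since 3 ∣ 132, it follows that 3 ∣ n.

(⇒) This fails: take n = 3. Certainly 3 ∣ 3, but 12 ∤ 3.

Not equivalent: only (⇐) holds.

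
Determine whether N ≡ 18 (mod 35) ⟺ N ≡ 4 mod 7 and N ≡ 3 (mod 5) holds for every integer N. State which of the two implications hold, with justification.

(⇒) Suppose N ≡ 18 (mod 35); write N = 35j + 18. Since 7 ∣ 35, reducing mod 7 gives N ≡ 18 ≡ 4 (mod 7); since 5 ∣ 35, reducing mod 5 gives N ≡ 18 ≡ 3 (mod 5).

(⇐) Conversely, if N ≡ 4 (mod 7) and N ≡ 3 (mod 5), then by the Chinese remainder theorem N ≡ 18 (mod 35). This is exactly N ≡ 18 (mod 35).

The biconditional holds.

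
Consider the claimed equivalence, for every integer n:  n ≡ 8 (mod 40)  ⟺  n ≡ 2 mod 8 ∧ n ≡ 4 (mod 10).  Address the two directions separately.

Neither direction holds.

[⇒] This fails: n = 8 gives 8 ≡ 8 (mod 40) but 8 ≡ 0 (mod 8), so the conjunction on the right does not hold.

[⇐] This fails: n = 34 satisfies both congruences on the right (34 ≡ 2 mod 8 and 34 ≡ 4 mod 10) yet 34 ≡ 34 (mod 40), not 8.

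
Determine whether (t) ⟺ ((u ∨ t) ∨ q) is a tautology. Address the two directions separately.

Not equivalent: only (⇒) holds.

(→) Assume the antecedent. If q is true, (u ∨ t) ∨ q reduces to true regardless of the other variables. If q is false, the antecedent forces (q = F, u = F, t = T) or (q = F, u = T, t = T), and (u ∨ t) ∨ q holds there. Either way (u ∨ t) ∨ q holds.

(←) This fails. Under q = T, u = F, t = F, the left side is false but the right side is true.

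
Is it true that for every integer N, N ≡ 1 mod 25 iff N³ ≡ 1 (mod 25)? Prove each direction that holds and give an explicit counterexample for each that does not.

The biconditional holds.

(⟹) Suppose N ≡ 1 mod 25. Write N = 25j + 1. Then (25j + 1)³ = 15625j³ + 1875j² + 75j + 1 = 25(625j³ + 75j² + 3j) + 1, so N³ ≡ 1 (mod 25).

(⟸) Conversely, suppose N³ ≡ 1 (mod 25). The only residue r in {0, …, 24} with r³ ≡ 1 (mod 25) is r = 1, so N ≡ 1 (mod 25).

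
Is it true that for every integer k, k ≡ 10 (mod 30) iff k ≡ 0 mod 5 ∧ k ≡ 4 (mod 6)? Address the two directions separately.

Both directions hold.

(⇒) Suppose k ≡ 10 (mod 30); write k = 30j + 10. Since 5 ∣ 30, reducing mod 5 gives k ≡ 10 ≡ 0 (mod 5); since 6 ∣ 30, reducing mod 6 gives k ≡ 10 ≡ 4 (mod 6).

(⇐) Conversely, if k ≡ 0 (mod 5) and k ≡ 4 (mod 6), then by the Chinese remainder theorem k ≡ 10 (mod 30). This is exactly k ≡ 10 (mod 30).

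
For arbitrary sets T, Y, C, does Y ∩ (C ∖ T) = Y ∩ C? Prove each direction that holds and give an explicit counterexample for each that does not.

Forward inclusion. Let x ∈ Y ∩ (C ∖ T). Then x ∈ Y ∩ C and x ∉ T, from which x ∈ Y ∩ C.

Reverse inclusion. This inclusion fails. Take T = {1}, Y = {1}, C = {1}; then 1 ∈ Y ∩ C but 1 ∉ Y ∩ (C ∖ T).

The sets are not equal: only the forward inclusion holds.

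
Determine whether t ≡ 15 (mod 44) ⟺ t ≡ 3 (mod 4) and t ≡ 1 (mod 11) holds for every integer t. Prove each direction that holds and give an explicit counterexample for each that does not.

[⇒] This fails: t = 15 gives 15 ≡ 15 (mod 44) but 15 ≡ 4 (mod 11), so the conjunction on the right does not hold.

[⇐] This fails: t = 23 satisfies both congruences on the right (23 ≡ 3 mod 4 and 23 ≡ 1 mod 11) yet 23 ≡ 23 (mod 44), not 15.

Both directions fail.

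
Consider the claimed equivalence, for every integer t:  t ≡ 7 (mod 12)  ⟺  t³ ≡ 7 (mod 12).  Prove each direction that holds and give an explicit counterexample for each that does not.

(⇐) Suppose t³ ≡ 7 (mod 12). The only residue r in {0, …, 11} with r³ ≡ 7 (mod 12) is r = 7, so t ≡ 7 (mod 12).

(⇒) Suppose t ≡ 7 (mod 12). Write t = 12j + 7. Then (12j + 7)³ = 1728j³ + 3024j² + 1764j + 343 = 12(144j³ + 252j² + 147j + 28) + 7, so t³ ≡ 7 (mod 12).

Both directions hold; the statement is true.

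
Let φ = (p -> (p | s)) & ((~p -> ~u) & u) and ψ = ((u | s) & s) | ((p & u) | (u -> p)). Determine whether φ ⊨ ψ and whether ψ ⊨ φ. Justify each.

Only the forward implication holds.

(⟸) This fails. Under u = F, p = F, s = F, the left side is false but the right side is true.

(⟹) Assume the antecedent. If u is true, the antecedent forces (u = T, p = T, s = F) or (u = T, p = T, s = T), and the consequent holds there. If u is false, the antecedent cannot hold. Either way the consequent holds.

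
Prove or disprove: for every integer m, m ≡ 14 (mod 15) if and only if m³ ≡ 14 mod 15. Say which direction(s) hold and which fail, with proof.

Both directions hold.

(⇒) Suppose m ≡ 14 (mod 15). Write m = 15j + 14. Then (15j + 14)³ = 3375j³ + 9450j² + 8820j + 2744 = 15(225j³ + 630j² + 588j + 182) + 14, so m³ ≡ 14 (mod 15).

(⇐) Conversely, suppose m³ ≡ 14 (mod 15). The only residue r in {0, …, 14} with r³ ≡ 14 (mod 15) is r = 14, so m ≡ 14 (mod 15).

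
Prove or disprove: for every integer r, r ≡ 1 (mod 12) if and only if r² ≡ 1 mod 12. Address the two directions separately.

Not equivalent: only (⇒) holds.

(⟹) Suppose r ≡ 1 (mod 12). Write r = 12j + 1. Then (12j + 1)² = 144j² + 24j + 1 = 12(12j² + 2j) + 1, so r² ≡ 1 (mod 12).

(⟸) This fails: take r = 5. Then 5² = 25 ≡ 1 (mod 12), yet 5 ≡ 5 (mod 12), not 1.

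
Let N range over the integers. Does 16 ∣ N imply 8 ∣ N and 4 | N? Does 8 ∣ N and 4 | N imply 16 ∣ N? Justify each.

[⇐] This fails: take N = 8. Both 8 ∣ 8 and 4 ∣ 8, yet 8 is not a multiple of 16 (since 8 = 0·16 + 8), so 16 ∤ 8.

[⇒] If 16 ∣ N, write N = 16q. Since 16 = 2·8, N = 8·(2q), so 8 ∣ N; and since 16 = 4·4, N = 4·(4q), so 4 ∣ N.

Only the forward implication holds.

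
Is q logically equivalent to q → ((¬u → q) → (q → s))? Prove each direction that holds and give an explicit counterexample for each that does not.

Both directions fail.

(⟹) This fails. Under u = F, q = T, s = F, the left side is true but the right side is false.

(⟸) This fails. Under u = F, q = F, s = F, the left side is false but the right side is true.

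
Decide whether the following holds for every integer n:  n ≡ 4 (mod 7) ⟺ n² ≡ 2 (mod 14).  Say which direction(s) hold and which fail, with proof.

Both directions fail.

(⟹) This fails: take n = 11. Then 11 ≡ 4 (mod 7), but 11² = 121 ≡ 9 (mod 14), not 2.

(⟸) This fails: take n = 10. Then 10² = 100 ≡ 2 (mod 14), yet 10 ≡ 3 (mod 7), not 4.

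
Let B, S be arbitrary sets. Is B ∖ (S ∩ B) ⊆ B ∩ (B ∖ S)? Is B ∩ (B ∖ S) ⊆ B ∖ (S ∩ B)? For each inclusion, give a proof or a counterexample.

(⟸) Let x ∈ B ∩ (B ∖ S). Then x ∈ B and x ∉ S, from which x ∈ B ∖ (S ∩ B).

(⟹) Let x ∈ B ∖ (S ∩ B). Then x ∈ B and x ∉ S, from which x ∈ B ∩ (B ∖ S).

Both inclusions hold; the sets are equal.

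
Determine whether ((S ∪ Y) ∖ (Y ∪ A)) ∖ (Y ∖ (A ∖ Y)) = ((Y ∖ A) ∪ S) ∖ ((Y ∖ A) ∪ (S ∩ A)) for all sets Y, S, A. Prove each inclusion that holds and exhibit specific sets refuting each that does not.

Reverse inclusion. Let x ∈ ((Y ∖ A) ∪ S) ∖ ((Y ∖ A) ∪ (S ∩ A)). Then x ∈ S and x ∉ Y, A, from which x ∈ ((S ∪ Y) ∖ (Y ∪ A)) ∖ (Y ∖ (A ∖ Y)).

Forward inclusion. Let x ∈ ((S ∪ Y) ∖ (Y ∪ A)) ∖ (Y ∖ (A ∖ Y)). Then x ∈ S and x ∉ Y, A, from which x ∈ ((Y ∖ A) ∪ S) ∖ ((Y ∖ A) ∪ (S ∩ A)).

Both inclusions hold.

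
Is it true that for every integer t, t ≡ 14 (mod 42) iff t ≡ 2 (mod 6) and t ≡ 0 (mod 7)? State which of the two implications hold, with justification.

The biconditional holds.

Forward direction. Suppose t ≡ 14 (mod 42); write t = 42j + 14. Since 6 ∣ 42, reducing mod 6 gives t ≡ 14 ≡ 2 (mod 6); since 7 ∣ 42, reducing mod 7 gives t ≡ 14 ≡ 0 (mod 7).

Converse. If t ≡ 2 (mod 6) and t ≡ 0 (mod 7), then by the Chinese remainder theorem t ≡ 14 (mod 42). This is exactly t ≡ 14 (mod 42).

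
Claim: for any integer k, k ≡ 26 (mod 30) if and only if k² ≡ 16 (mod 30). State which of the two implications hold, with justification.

Not equivalent: only (⇒) holds.

[⇒] Suppose k ≡ 26 (mod 30). Write k = 30j + 26. Then (30j + 26)² = 900j² + 1560j + 676 = 30(30j² + 52j + 22) + 16, so k² ≡ 16 (mod 30).

[⇐] This fails: take k = 4. Then 4² = 16 ≡ 16 (mod 30), yet 4 ≡ 4 (mod 30), not 26.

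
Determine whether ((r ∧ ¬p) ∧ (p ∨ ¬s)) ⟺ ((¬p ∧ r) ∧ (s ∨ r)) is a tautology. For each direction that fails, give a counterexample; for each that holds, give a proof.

(⟹) Assume the antecedent. If p is true, the antecedent cannot hold. If p is false, the antecedent forces (p = F, s = F, r = T), and (¬p ∧ r) ∧ (s ∨ r) holds there. Either way (¬p ∧ r) ∧ (s ∨ r) holds.

(⟸) This fails. Under p = F, s = T, r = T, the left side is false but the right side is true.

The forward direction holds; the converse fails.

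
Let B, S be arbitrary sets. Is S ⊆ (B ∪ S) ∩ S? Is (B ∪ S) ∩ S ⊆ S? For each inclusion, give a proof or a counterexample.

Both inclusions hold; the sets are equal.

Forward inclusion. Let x ∈ S. Then either x ∈ S and x ∉ B; or x ∈ B ∩ S. In each case x ∈ (B ∪ S) ∩ S, so S ⊆ (B ∪ S) ∩ S.

Reverse inclusion. Let x ∈ (B ∪ S) ∩ S. Then either x ∈ S and x ∉ B; or x ∈ B ∩ S. In each case x ∈ S, so (B ∪ S) ∩ S ⊆ S.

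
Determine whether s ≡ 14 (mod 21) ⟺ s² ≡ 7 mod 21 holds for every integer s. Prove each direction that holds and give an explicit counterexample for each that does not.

[⇒] Suppose s ≡ 14 (mod 21). Write s = 21j + 14. Then (21j + 14)² = 441j² + 588j + 196 = 21(21j² + 28j + 9) + 7, so s² ≡ 7 (mod 21).

[⇐] This fails: take s = 7. Then 7² = 49 ≡ 7 (mod 21), yet 7 ≡ 7 (mod 21), not 14.

Not equivalent: only (⇒) holds.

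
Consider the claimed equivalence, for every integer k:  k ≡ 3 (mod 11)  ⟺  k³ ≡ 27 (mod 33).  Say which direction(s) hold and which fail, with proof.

(⟹) This fails: take k = 14. Then 14 ≡ 3 (mod 11), but 14³ = 2744 ≡ 5 (mod 33), not 27.

(⟸) Conversely, the residues r modulo 33 with r³ ≡ 27 (mod 33) are exactly {3}, and each is ≡ 3 (mod 11).

Only the reverse direction holds.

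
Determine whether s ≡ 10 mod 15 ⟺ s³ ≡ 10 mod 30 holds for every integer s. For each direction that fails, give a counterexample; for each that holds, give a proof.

(→) This fails: take s = 25. Then 25 ≡ 10 (mod 15), but 25³ = 15625 ≡ 25 (mod 30), not 10.

(←) Conversely, the residues r modulo 30 with r³ ≡ 10 (mod 30) are exactly {10}, and each is ≡ 10 (mod 15).

The forward direction fails; the converse holds.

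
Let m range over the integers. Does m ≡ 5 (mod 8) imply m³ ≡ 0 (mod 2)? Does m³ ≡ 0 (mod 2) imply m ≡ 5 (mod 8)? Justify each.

(→) This fails: take m = 5. Then 5 ≡ 5 (mod 8), but 5³ = 125 ≡ 1 (mod 2), not 0.

(←) This fails: take m = 0. Then 0³ = 0 ≡ 0 (mod 2), yet 0 ≡ 0 (mod 8), not 5.

Neither direction holds.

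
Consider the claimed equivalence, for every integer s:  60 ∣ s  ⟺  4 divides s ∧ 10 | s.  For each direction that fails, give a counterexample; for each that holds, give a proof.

Only the forward direction holds.

(⟹) If 60 ∣ s, write s = 60q. Since 60 = 15·4, s = 4·(15q), so 4 ∣ s; and since 60 = 6·10, s = 10·(6q), so 10 ∣ s.

(⟸) This fails: take s = 20. Both 4 ∣ 20 and 10 ∣ 20, yet 20 is not a multiple of 60 (since 20 = 0·60 + 20), so 60 ∤ 20.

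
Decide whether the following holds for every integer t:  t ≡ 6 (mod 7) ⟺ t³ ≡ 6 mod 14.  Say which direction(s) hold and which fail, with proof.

Both directions fail.

(→) This fails: take t = 13. Then 13 ≡ 6 (mod 7), but 13³ = 2197 ≡ 13 (mod 14), not 6.

(←) This fails: take t = 10. Then 10³ = 1000 ≡ 6 (mod 14), yet 10 ≡ 3 (mod 7), not 6.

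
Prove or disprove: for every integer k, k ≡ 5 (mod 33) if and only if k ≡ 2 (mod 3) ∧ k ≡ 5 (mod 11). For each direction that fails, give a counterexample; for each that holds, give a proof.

The biconditional holds.

(→) Suppose k ≡ 5 (mod 33); write k = 33j + 5. Since 3 ∣ 33, reducing mod 3 gives k ≡ 5 ≡ 2 (mod 3); since 11 ∣ 33, reducing mod 11 gives k ≡ 5 (mod 11).

(←) Conversely, if k ≡ 2 (mod 3) and k ≡ 5 (mod 11), then by the Chinese remainder theorem k ≡ 5 (mod 33). This is exactly k ≡ 5 (mod 33).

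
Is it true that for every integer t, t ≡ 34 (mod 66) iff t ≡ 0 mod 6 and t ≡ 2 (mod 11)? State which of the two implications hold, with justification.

Both directions fail.

(⇒) This fails: t = 34 gives 34 ≡ 34 (mod 66) but 34 ≡ 4 (mod 6), so the conjunction on the right does not hold.

(⇐) This fails: t = 24 satisfies both congruences on the right (24 ≡ 0 mod 6 and 24 ≡ 2 mod 11) yet 24 ≡ 24 (mod 66), not 34.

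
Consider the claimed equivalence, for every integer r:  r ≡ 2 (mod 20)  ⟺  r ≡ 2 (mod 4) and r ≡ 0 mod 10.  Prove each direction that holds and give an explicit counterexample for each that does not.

(→) This fails: r = 2 gives 2 ≡ 2 (mod 20) but 2 ≡ 2 (mod 10), so the conjunction on the right does not hold.

(←) This fails: r = 10 satisfies both congruences on the right (10 ≡ 2 mod 4 and 10 ≡ 0 mod 10) yet 10 ≡ 10 (mod 20), not 2.

Neither implication holds.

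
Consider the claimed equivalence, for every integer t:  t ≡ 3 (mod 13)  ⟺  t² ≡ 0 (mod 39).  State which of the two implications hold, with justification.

Forward direction. This fails: take t = 3. Then 3 ≡ 3 (mod 13), but 3² = 9 ≡ 9 (mod 39), not 0.

Converse. This fails: take t = 0. Then 0² = 0 ≡ 0 (mod 39), yet 0 ≡ 0 (mod 13), not 3.

(⇒) fails and (⇐) fails.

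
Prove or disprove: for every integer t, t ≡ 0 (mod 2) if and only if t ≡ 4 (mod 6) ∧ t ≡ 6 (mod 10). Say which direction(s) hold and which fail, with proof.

Forward direction. This fails: t = 0 gives 0 ≡ 0 (mod 2) but 0 ≡ 0 (mod 6), so the conjunction on the right does not hold.

Converse. If t ≡ 4 (mod 6) and t ≡ 6 (mod 10), then by the Chinese remainder theorem t ≡ 16 (mod 30). Since 16 ≡ 0 (mod 2) and 2 ∣ 30, we get t ≡ 0 (mod 2).

Only the converse holds.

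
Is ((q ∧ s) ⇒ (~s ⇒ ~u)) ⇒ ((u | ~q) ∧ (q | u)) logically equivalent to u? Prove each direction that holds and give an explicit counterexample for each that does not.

(→) Assume the antecedent. If q is true, the antecedent forces (q = T, u = T, s = F) or (q = T, u = T, s = T), and u holds there. If q is false, the antecedent forces (q = F, u = T, s = F) or (q = F, u = T, s = T), and u holds there. Either way u holds.

(←) Assume the antecedent. If q is true, the antecedent forces (q = T, u = T, s = F) or (q = T, u = T, s = T), and the consequent holds there. If q is false, the antecedent forces (q = F, u = T, s = F) or (q = F, u = T, s = T), and the consequent holds there. Either way the consequent holds.

Both directions hold; the statement is true.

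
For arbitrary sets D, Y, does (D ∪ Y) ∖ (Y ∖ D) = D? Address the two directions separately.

Both inclusions hold; the sets are equal.

Forward inclusion. Let x ∈ (D ∪ Y) ∖ (Y ∖ D). Then either x ∈ D and x ∉ Y; or x ∈ D ∩ Y. In each case x ∈ D, so (D ∪ Y) ∖ (Y ∖ D) ⊆ D.

Reverse inclusion. Let x ∈ D. Then either x ∈ D and x ∉ Y; or x ∈ D ∩ Y. In each case x ∈ (D ∪ Y) ∖ (Y ∖ D), so D ⊆ (D ∪ Y) ∖ (Y ∖ D).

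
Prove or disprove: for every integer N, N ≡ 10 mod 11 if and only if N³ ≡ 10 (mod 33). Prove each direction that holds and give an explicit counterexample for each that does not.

Not equivalent: only (⇐) holds.

(⇒) This fails: take N = 21. Then 21 ≡ 10 (mod 11), but 21³ = 9261 ≡ 21 (mod 33), not 10.

(⇐) Conversely, the residues r modulo 33 with r³ ≡ 10 (mod 33) are exactly {10}, and each is ≡ 10 (mod 11).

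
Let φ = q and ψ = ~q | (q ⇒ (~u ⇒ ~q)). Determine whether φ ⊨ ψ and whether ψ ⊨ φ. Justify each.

(⟹) This fails. Under u = F, q = T, the left side is true but the right side is false.

(⟸) This fails. Under u = F, q = F, the left side is false but the right side is true.

Neither implication holds.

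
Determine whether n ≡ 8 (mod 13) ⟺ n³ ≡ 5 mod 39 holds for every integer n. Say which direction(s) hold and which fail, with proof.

[⇒] This fails: take n = 21. Then 21 ≡ 8 (mod 13), but 21³ = 9261 ≡ 18 (mod 39), not 5.

[⇐] This fails: take n = 11. Then 11³ = 1331 ≡ 5 (mod 39), yet 11 ≡ 11 (mod 13), not 8.

(⇒) fails and (⇐) fails.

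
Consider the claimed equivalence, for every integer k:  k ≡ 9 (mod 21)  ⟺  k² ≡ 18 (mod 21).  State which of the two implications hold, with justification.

(⟹) Suppose k ≡ 9 (mod 21). Write k = 21j + 9. Then (21j + 9)² = 441j² + 378j + 81 = 21(21j² + 18j + 3) + 18, so k² ≡ 18 (mod 21).

(⟸) This fails: take k = 12. Then 12² = 144 ≡ 18 (mod 21), yet 12 ≡ 12 (mod 21), not 9.

The forward direction holds; the converse fails.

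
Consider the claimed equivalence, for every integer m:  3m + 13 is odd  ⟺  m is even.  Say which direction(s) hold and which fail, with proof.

Both directions hold.

[⇒] Suppose 3m + 13 is odd. Since 3 is odd, 3m and m have the same parity, so 3m + 13 ≡ m + 13 (mod 2). As 13 is odd, 3m + 13 is odd exactly when m is even. Thus m is even.

[⇐] Conversely, suppose m is even; write m = 2j. Then 3m + 13 = 3·(2j) + 13 = 2·3j + 13, which is odd.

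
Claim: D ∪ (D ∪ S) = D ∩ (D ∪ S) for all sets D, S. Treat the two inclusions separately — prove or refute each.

Forward inclusion. This inclusion fails. Take D = ∅, S = {1}; then 1 ∈ D ∪ (D ∪ S) but 1 ∉ D ∩ (D ∪ S).

Reverse inclusion. Let x ∈ D ∩ (D ∪ S). Then either x ∈ D and x ∉ S; or x ∈ D ∩ S. In each case x ∈ D ∪ (D ∪ S), so D ∩ (D ∪ S) ⊆ D ∪ (D ∪ S).

The sets are not equal: only the reverse inclusion holds.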